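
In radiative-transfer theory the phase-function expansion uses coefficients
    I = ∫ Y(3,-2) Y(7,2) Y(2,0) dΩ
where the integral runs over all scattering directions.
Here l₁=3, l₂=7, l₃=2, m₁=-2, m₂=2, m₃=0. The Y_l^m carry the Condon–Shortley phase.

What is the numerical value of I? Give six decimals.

0.000000

l₃=2 ∉ [4,10] — triangle fails ⇒ I = 0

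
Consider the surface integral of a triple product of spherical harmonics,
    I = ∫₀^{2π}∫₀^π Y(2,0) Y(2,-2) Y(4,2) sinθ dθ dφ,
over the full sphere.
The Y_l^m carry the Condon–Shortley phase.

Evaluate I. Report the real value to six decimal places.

0.156078

m-sum 0 ✓  L=8 even ✓  0≤4≤4 ✓
Π(2lᵢ+1) = 5×5×9 = 225
triangle coeff Δ(2,2,4) = 1/630
Σ_t [0,0]: t=0:+1/16 = 1/16
(3j)²=2/35 [(2 2 4; 0 0 0)], sign=+1
Σ_t [0,0]: t=0:+1/96 = 1/96
(3j)²=1/42 [(2 2 4; 0 -2 2)], sign=+1
⇒ 4πI² = 15/49
I = (+1)√(15/49/(4π)) = 0.15607835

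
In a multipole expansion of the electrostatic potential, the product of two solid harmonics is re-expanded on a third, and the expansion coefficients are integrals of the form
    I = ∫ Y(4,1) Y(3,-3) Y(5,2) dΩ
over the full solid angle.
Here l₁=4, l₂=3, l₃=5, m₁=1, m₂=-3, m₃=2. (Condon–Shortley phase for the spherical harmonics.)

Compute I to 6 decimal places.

-0.179179

Checks pass: Σm=0; 12 even; l₃=5∈[1,7].
(2·4+1)(2·3+1)(2·5+1) = 693
Δ: 2! 6! 4! / 13! → 1/180180
sum: t=0:+1/576 t=1:−1/144 t=2:+1/576 = -1/288
3j²(4 3 5; 0 0 0) = Δ·Π!·Σ² = 20/1001  (sign +1)
sum: t=0:+1/1728 = 1/1728
3j²(4 3 5; 1 -3 2) = Δ·Π!·Σ² = 25/858  (sign -1)
combine: 4πI² = 693·20/1001·25/858 = 750/1859
take √, sign -1: I = -0.17917854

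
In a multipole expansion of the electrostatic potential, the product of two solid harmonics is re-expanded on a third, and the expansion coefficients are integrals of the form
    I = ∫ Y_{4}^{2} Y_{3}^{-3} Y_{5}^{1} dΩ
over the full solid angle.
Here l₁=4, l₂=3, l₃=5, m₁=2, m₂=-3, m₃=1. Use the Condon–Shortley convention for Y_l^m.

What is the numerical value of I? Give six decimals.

m-sum 0 ✓  L=12 even ✓  1≤5≤7 ✓
Π(2lᵢ+1) = 9×7×11 = 693
triangle coeff Δ(4,3,5) = 1/180180
Σ_t [0,2]: t=0:+1/576 t=1:−1/144 t=2:+1/576 = -1/288
(3j)²=20/1001 [(4 3 5; 0 0 0)], sign=+1
Σ_t [0,0]: t=0:+1/2304 = 1/2304
(3j)²=75/4004 [(4 3 5; 2 -3 1)], sign=+1
⇒ 4πI² = 3375/13013
I = (+1)√(3375/13013/(4π)) = 0.14366244

0.143662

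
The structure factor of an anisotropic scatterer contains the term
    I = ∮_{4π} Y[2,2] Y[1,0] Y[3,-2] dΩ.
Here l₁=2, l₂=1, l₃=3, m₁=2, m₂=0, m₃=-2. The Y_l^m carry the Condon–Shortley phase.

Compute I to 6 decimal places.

0.184674

Checks pass: Σm=0; 6 even; l₃=3∈[1,3].
(2·2+1)(2·1+1)(2·3+1) = 105
Δ: 0! 4! 2! / 7! → 1/105
sum: t=0:+1/4 = 1/4
3j²(2 1 3; 0 0 0) = Δ·Π!·Σ² = 3/35  (sign -1)
sum: t=0:+1/24 = 1/24
3j²(2 1 3; 2 0 -2) = Δ·Π!·Σ² = 1/21  (sign -1)
combine: 4πI² = 105·3/35·1/21 = 3/7
take √, sign +1: I = 0.18467439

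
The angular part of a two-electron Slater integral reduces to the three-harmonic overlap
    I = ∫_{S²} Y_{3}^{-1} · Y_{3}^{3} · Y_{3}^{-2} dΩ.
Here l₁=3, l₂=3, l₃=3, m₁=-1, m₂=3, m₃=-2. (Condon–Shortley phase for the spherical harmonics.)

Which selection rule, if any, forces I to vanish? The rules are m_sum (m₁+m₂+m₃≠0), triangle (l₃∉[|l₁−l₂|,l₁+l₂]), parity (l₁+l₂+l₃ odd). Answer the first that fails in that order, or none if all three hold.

parity

m₁+m₂+m₃ = -1 + 3 − 2 = 0  ✓
triangle: |3−3|=0 ≤ l₃=3 ≤ 3+3=6  ✓
parity: l₁+l₂+l₃ = 9 is odd  ✗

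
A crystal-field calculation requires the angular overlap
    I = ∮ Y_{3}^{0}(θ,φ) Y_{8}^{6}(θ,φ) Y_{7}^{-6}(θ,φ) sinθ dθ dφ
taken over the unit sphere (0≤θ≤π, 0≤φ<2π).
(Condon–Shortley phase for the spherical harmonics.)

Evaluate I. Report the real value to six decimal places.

-0.175725

m-sum 0 ✓  L=18 even ✓  5≤7≤11 ✓
Π(2lᵢ+1) = 7×17×15 = 1785
triangle coeff Δ(3,8,7) = 1/5290740
Σ_t [1,3]: t=1:−1/7257600 t=2:+1/2073600 t=3:−1/7257600 = 1/4838400
(3j)²=252/20995 [(3 8 7; 0 0 0)], sign=-1
Σ_t [2,3]: t=2:+1/1916006400 t=3:−1/479001600 = -1/638668800
(3j)²=117/6460 [(3 8 7; 0 6 -6)], sign=+1
⇒ 4πI² = 11907/30685
I = (-1)√(11907/30685/(4π)) = -0.17572485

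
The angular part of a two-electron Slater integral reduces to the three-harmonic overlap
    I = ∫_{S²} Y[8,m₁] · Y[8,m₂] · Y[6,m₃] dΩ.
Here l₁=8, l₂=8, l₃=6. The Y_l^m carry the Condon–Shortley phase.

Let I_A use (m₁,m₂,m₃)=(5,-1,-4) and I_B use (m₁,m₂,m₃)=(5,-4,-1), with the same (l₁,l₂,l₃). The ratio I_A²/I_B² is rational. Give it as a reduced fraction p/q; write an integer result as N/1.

Same 8,8,6: normalisation and zero-m 3j drop out of the ratio.
A: Δ: 10! 6! 6! / 23! → 1/13742520792; sum: t=1:−1/12541132800 t=2:+1/1161216000 t=3:−1/1045094400 = -11/62705664000; 3j²(8 8 6; 5 -1 -4) = Δ·Π!·Σ² = 33/29716  (sign -1)
B: Δ: 10! 6! 6! / 23! → 1/13742520792; sum: t=0:+1/6270566400 t=1:−1/627056640 t=2:+1/464486400 t=3:−1/2612736000 = 1/2985984000; 3j²(8 8 6; 5 -4 -1) = Δ·Π!·Σ² = 63/29716  (sign -1)
I_A²/I_B² = (33/29716)/(63/29716) = 11/21

11/21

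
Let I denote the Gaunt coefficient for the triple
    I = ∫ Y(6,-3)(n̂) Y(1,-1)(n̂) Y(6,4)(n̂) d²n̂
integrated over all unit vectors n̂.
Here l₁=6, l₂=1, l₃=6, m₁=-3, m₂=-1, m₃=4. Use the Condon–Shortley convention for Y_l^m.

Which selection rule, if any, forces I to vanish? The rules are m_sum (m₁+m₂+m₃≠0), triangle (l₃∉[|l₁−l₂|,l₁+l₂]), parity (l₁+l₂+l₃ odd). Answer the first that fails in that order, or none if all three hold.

Σmᵢ = 0  ✓
l₃∈[|l₁−l₂|,l₁+l₂]=[5,7], have l₃=6  ✓
Σlᵢ = 13 ⇒ odd  ✗

parity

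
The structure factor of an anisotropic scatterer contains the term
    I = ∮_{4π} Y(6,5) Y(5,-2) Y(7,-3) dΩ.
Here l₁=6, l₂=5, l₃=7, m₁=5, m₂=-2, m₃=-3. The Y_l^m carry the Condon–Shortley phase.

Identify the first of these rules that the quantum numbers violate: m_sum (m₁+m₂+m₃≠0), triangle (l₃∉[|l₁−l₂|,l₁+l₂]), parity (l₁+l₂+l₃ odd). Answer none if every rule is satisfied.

m₁+m₂+m₃ = 5 − 2 − 3 = 0  ✓
triangle: |6−5|=1 ≤ l₃=7 ≤ 6+5=11  ✓
parity: l₁+l₂+l₃ = 18 is even  ✓

none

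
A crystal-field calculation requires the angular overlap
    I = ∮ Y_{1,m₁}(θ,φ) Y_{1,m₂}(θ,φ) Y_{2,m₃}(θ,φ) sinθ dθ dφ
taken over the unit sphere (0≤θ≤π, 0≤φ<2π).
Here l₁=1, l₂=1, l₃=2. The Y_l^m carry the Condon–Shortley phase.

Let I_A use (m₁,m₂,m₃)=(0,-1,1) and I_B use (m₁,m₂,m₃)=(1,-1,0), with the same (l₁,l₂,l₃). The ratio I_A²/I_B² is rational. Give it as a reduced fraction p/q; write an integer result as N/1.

Shared (l₁,l₂,l₃)=(1,1,2): N and (l;000)² cancel in I_A²/I_B².
A: Δ = 0!·2!·2!/5! = 1/30; Racah Σ t=0..0: t=0:+1/2 = 1/2; ⇒ 3j(1 1 2; 0 -1 1)² = 1/10, sgn -1
B: Δ = 0!·2!·2!/5! = 1/30; Racah Σ t=0..0: t=0:+1/4 = 1/4; ⇒ 3j(1 1 2; 1 -1 0)² = 1/30, sgn +1
I_A²/I_B² = (1/10)/(1/30) = 3/1

3/1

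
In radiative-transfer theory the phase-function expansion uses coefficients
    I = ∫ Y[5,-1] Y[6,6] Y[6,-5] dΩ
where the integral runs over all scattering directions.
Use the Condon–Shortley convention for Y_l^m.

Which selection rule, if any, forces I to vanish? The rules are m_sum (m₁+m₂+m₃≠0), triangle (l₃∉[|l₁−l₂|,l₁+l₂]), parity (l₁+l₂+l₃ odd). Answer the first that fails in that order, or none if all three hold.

parity

m₁+m₂+m₃ = -1 + 6 − 5 = 0  ✓
triangle: |5−6|=1 ≤ l₃=6 ≤ 5+6=11  ✓
parity: l₁+l₂+l₃ = 17 is odd  ✗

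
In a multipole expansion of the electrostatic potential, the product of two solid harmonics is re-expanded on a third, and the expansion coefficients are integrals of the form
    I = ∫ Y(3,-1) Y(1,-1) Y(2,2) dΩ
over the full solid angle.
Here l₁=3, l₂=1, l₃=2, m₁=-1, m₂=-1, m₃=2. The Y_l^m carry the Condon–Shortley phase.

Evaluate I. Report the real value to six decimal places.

-0.082589

m-sum 0 ✓  L=6 even ✓  2≤2≤4 ✓
Π(2lᵢ+1) = 7×3×5 = 105
triangle coeff Δ(3,1,2) = 1/105
Σ_t [1,1]: t=1:−1/4 = -1/4
(3j)²=3/35 [(3 1 2; 0 0 0)], sign=-1
Σ_t [0,0]: t=0:+1/48 = 1/48
(3j)²=1/105 [(3 1 2; -1 -1 2)], sign=+1
⇒ 4πI² = 3/35
I = (-1)√(3/35/(4π)) = -0.08258890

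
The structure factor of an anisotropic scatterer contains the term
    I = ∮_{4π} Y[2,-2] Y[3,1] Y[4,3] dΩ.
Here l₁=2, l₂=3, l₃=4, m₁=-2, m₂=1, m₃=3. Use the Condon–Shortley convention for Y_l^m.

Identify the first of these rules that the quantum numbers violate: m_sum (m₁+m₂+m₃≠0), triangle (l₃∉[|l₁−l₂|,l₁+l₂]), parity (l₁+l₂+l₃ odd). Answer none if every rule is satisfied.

m_sum

azimuthal sum: -2 + 1 + 3 = 2  ✗
1 ≤ 4 ≤ 5 (triangle on l)
L = 2 + 3 + 4 = 9 (odd)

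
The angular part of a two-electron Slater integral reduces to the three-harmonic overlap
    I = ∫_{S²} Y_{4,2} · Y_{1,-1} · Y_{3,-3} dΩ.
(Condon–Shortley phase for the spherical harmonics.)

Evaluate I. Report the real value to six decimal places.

Σmᵢ = -2 ≠ 0, so the φ-integral vanishes; I = 0

0.000000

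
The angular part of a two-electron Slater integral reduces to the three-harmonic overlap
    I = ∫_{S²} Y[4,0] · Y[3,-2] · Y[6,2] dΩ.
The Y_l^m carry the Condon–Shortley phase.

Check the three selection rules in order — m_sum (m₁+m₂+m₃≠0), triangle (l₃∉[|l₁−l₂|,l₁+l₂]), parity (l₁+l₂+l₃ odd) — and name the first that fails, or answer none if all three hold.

parity

m₁+m₂+m₃ = 0 − 2 + 2 = 0  ✓
triangle: |4−3|=1 ≤ l₃=6 ≤ 4+3=7  ✓
parity: l₁+l₂+l₃ = 13 is odd  ✗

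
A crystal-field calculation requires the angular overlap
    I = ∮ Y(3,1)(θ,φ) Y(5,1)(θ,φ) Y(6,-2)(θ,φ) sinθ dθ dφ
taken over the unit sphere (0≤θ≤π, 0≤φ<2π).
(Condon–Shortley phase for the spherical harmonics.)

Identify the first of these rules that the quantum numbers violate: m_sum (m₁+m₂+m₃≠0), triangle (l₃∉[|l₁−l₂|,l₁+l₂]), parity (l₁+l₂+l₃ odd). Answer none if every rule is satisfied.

azimuthal sum: 1 + 1 − 2 = 0  ✓
2 ≤ 6 ≤ 8 (triangle on l)  ✓
L = 3 + 5 + 6 = 14 (even)  ✓

none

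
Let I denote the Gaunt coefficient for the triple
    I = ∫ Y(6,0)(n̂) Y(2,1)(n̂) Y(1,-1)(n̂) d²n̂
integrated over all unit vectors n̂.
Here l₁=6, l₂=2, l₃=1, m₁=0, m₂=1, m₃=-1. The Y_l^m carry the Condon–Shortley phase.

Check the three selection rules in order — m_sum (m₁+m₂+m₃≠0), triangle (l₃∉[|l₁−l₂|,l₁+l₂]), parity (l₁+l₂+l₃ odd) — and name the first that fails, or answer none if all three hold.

azimuthal sum: 0 + 1 − 1 = 0  ✓
4 ≤ 1 ≤ 8 (triangle on l)  ✗
L = 6 + 2 + 1 = 9 (odd)

triangle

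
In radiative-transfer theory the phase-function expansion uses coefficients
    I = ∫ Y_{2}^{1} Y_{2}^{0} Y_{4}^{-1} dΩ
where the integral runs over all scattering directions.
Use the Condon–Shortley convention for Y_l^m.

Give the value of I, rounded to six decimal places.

Checks pass: Σm=0; 8 even; l₃=4∈[0,4].
(2·2+1)(2·2+1)(2·4+1) = 225
Δ: 0! 4! 4! / 9! → 1/630
sum: t=0:+1/16 = 1/16
3j²(2 2 4; 0 0 0) = Δ·Π!·Σ² = 2/35  (sign +1)
sum: t=0:+1/24 = 1/24
3j²(2 2 4; 1 0 -1) = Δ·Π!·Σ² = 1/21  (sign -1)
combine: 4πI² = 225·2/35·1/21 = 30/49
take √, sign -1: I = -0.22072812

-0.220728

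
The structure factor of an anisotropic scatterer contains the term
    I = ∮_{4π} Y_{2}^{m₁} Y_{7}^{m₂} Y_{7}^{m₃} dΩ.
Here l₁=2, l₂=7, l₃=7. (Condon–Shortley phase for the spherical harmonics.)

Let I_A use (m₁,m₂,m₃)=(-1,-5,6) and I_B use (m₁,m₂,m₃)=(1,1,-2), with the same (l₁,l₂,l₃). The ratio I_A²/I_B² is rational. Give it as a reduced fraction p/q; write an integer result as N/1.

Same 2,7,7: normalisation and zero-m 3j drop out of the ratio.
A: Δ: 2! 2! 12! / 17! → 1/185640; sum: t=1:−1/79833600 t=2:+1/958003200 = -1/87091200; 3j²(2 7 7; -1 -5 6) = Δ·Π!·Σ² = 121/4760  (sign +1)
B: Δ: 2! 2! 12! / 17! → 1/185640; sum: t=0:+1/1935360 t=1:−1/1209600 = -1/3225600; 3j²(2 7 7; 1 1 -2) = Δ·Π!·Σ² = 243/61880  (sign +1)
I_A²/I_B² = (121/4760)/(243/61880) = 1573/243

1573/243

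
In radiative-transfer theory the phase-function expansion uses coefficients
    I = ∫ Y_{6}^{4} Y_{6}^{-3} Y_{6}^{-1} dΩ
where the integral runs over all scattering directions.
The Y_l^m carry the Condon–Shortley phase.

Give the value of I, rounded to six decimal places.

-0.084679

Rules hold: Σm=0, L=18 even, 0≤6≤12.
N = 13·13·13 = 2197
Δ = 6!·6!·6!/19! = 1/325909584
Racah Σ t=0..6: t=0:+1/373248000 t=1:−1/1728000 t=2:+1/110592 t=3:−1/46656 t=4:+1/110592 t=5:−1/1728000 t=6:+1/373248000 = -7/1555200
⇒ 3j(6 6 6; 0 0 0)² = 400/46189, sgn -1
Racah Σ t=0..2: t=0:+1/1244160 t=1:−1/691200 t=2:+1/4147200 = -1/2488320
⇒ 3j(6 6 6; 4 -3 -1)² = 875/184756, sgn +1
4πI² = N·(3j₀)²·(3jₘ)² = 1137500/12623809
I = -1·√(0.0901075/4π) = -0.08467897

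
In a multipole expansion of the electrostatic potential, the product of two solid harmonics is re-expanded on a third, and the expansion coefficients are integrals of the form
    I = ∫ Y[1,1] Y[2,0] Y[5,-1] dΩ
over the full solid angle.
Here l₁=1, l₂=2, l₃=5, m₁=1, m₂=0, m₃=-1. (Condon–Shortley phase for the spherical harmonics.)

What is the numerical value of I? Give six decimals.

0.000000

|1−2|≤5≤1+2 violated ⇒ I = 0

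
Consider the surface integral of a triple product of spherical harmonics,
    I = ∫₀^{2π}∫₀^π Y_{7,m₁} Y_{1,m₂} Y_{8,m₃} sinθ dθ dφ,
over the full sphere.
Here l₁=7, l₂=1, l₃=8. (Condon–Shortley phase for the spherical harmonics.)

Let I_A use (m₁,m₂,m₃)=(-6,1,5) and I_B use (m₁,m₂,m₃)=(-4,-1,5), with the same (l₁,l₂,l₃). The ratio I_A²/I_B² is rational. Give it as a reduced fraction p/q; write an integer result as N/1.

1/26

Shared (l₁,l₂,l₃)=(7,1,8): N and (l;000)² cancel in I_A²/I_B².
A: Δ = 0!·14!·2!/17! = 1/2040; Racah Σ t=0..0: t=0:+1/12454041600 = 1/12454041600; ⇒ 3j(7 1 8; -6 1 5)² = 1/680, sgn -1
B: Δ = 0!·14!·2!/17! = 1/2040; Racah Σ t=0..0: t=0:+1/479001600 = 1/479001600; ⇒ 3j(7 1 8; -4 -1 5)² = 13/340, sgn -1
I_A²/I_B² = (1/680)/(13/340) = 1/26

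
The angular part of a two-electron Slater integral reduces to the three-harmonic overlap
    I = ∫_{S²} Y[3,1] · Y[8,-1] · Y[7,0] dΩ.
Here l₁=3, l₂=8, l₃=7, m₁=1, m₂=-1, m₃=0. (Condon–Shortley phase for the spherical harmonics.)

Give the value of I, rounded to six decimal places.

Checks pass: Σm=0; 18 even; l₃=7∈[5,11].
(2·3+1)(2·8+1)(2·7+1) = 1785
Δ: 4! 2! 12! / 19! → 1/5290740
sum: t=1:−1/7257600 t=2:+1/2073600 t=3:−1/7257600 = 1/4838400
3j²(3 8 7; 0 0 0) = Δ·Π!·Σ² = 252/20995  (sign -1)
sum: t=0:+1/29030400 t=1:−1/3110400 t=2:+1/4838400 = -1/12441600
3j²(3 8 7; 1 -1 0) = Δ·Π!·Σ² = 343/125970  (sign +1)
combine: 4πI² = 1785·252/20995·343/125970 = 302526/5185765
take √, sign -1: I = -0.06813496

-0.068135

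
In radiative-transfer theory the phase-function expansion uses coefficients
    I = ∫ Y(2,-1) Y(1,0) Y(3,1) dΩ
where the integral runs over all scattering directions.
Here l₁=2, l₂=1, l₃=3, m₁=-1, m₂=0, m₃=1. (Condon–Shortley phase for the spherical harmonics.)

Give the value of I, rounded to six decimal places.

Checks pass: Σm=0; 6 even; l₃=3∈[1,3].
(2·2+1)(2·1+1)(2·3+1) = 105
Δ: 0! 4! 2! / 7! → 1/105
sum: t=0:+1/4 = 1/4
3j²(2 1 3; 0 0 0) = Δ·Π!·Σ² = 3/35  (sign -1)
sum: t=0:+1/6 = 1/6
3j²(2 1 3; -1 0 1) = Δ·Π!·Σ² = 8/105  (sign +1)
combine: 4πI² = 105·3/35·8/105 = 24/35
take √, sign -1: I = -0.23359668

-0.233597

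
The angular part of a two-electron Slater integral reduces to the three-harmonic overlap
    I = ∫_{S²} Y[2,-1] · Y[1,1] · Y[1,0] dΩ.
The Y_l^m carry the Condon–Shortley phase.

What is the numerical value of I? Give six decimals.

-0.218510

Checks pass: Σm=0; 4 even; l₃=1∈[1,3].
(2·2+1)(2·1+1)(2·1+1) = 45
Δ: 2! 2! 0! / 5! → 1/30
sum: t=1:−1/1 = -1/1
3j²(2 1 1; 0 0 0) = Δ·Π!·Σ² = 2/15  (sign +1)
sum: t=2:+1/2 = 1/2
3j²(2 1 1; -1 1 0) = Δ·Π!·Σ² = 1/10  (sign -1)
combine: 4πI² = 45·2/15·1/10 = 3/5
take √, sign -1: I = -0.21850969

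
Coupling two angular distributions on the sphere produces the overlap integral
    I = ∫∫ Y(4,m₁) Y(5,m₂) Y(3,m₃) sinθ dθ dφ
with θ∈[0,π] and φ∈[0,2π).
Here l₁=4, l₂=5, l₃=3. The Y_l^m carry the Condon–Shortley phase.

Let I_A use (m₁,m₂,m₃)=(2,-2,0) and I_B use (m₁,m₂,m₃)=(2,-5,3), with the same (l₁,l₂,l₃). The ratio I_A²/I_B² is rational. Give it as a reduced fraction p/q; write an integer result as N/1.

2/75

Same 4,5,3: normalisation and zero-m 3j drop out of the ratio.
A: Δ: 6! 2! 4! / 13! → 1/180180; sum: t=0:+1/8640 t=1:−1/480 t=2:+1/576 = -1/4320; 3j²(4 5 3; 2 -2 0) = Δ·Π!·Σ² = 1/2145  (sign +1)
B: Δ: 6! 2! 4! / 13! → 1/180180; sum: t=0:+1/34560 = 1/34560; 3j²(4 5 3; 2 -5 3) = Δ·Π!·Σ² = 5/286  (sign +1)
I_A²/I_B² = (1/2145)/(5/286) = 2/75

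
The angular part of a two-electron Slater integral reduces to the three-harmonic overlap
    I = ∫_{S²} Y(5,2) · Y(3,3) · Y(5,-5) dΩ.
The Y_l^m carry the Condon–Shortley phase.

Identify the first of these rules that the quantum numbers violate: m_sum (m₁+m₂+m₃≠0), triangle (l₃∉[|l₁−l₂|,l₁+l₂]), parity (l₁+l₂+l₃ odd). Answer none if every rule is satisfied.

azimuthal sum: 2 + 3 − 5 = 0  ✓
2 ≤ 5 ≤ 8 (triangle on l)  ✓
L = 5 + 3 + 5 = 13 (odd)  ✗

parity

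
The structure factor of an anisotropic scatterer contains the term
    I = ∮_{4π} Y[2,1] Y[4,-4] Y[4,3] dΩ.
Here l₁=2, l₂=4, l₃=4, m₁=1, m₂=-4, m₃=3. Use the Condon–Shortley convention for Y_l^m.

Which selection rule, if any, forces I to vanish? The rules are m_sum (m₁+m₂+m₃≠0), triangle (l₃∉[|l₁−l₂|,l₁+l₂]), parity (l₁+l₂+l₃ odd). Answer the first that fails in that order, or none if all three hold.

Σmᵢ = 0  ✓
l₃∈[|l₁−l₂|,l₁+l₂]=[2,6], have l₃=4  ✓
Σlᵢ = 10 ⇒ even  ✓

none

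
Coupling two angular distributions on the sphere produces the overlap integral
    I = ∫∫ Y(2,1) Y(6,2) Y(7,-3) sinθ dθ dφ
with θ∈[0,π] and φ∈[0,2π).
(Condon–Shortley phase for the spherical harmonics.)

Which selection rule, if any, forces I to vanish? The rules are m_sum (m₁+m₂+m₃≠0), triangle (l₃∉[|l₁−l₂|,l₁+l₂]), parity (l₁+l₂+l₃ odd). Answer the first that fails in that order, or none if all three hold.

m₁+m₂+m₃ = 1 + 2 − 3 = 0  ✓
triangle: |2−6|=4 ≤ l₃=7 ≤ 2+6=8  ✓
parity: l₁+l₂+l₃ = 15 is odd  ✗

parity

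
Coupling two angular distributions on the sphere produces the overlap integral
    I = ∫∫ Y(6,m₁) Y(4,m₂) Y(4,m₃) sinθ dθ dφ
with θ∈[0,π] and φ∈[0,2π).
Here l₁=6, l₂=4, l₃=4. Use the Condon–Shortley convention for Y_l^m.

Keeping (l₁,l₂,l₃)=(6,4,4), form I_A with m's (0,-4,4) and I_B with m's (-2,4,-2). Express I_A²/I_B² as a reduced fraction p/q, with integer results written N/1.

1/15

Shared (l₁,l₂,l₃)=(6,4,4): N and (l;000)² cancel in I_A²/I_B².
A: Δ = 6!·6!·2!/15! = 1/1261260; Racah Σ t=0..0: t=0:+1/1036800 = 1/1036800; ⇒ 3j(6 4 4; 0 -4 4)² = 4/6435, sgn +1
B: Δ = 6!·6!·2!/15! = 1/1261260; Racah Σ t=6..6: t=6:+1/69120 = 1/69120; ⇒ 3j(6 4 4; -2 4 -2)² = 4/429, sgn +1
I_A²/I_B² = (4/6435)/(4/429) = 1/15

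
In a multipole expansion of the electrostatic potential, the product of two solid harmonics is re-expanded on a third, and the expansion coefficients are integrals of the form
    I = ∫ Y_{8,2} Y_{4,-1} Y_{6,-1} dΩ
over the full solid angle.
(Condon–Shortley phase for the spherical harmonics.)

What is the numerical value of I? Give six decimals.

Checks pass: Σm=0; 18 even; l₃=6∈[4,12].
(2·8+1)(2·4+1)(2·6+1) = 1989
Δ: 6! 10! 2! / 19! → 1/23279256
sum: t=2:+1/1658880 t=3:−1/518400 t=4:+1/1658880 = -1/1382400
3j²(8 4 6; 0 0 0) = Δ·Π!·Σ² = 504/46189  (sign -1)
sum: t=1:−1/3456000 t=2:+1/829440 t=3:−1/2177280 = 199/435456000
3j²(8 4 6; 2 -1 -1) = Δ·Π!·Σ² = 39601/3879876  (sign -1)
combine: 4πI² = 1989·504/46189·39601/3879876 = 2138454/9653501
take √, sign +1: I = 0.13277081

0.132771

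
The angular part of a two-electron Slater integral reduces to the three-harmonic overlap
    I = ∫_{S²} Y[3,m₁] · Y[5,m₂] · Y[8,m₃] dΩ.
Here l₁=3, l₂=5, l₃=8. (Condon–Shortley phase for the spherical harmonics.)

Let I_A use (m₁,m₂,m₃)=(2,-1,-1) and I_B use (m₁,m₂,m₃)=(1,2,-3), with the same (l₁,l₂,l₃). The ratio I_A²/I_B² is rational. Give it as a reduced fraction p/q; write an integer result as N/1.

147/550

l's match ⇒ only the (l;m) 3-j factors differ between A and B.
A: triangle coeff Δ(3,5,8) = 1/136136; Σ_t [0,0]: t=0:+1/2073600 = 1/2073600; (3j)²=63/9724 [(3 5 8; 2 -1 -1)], sign=-1
B: triangle coeff Δ(3,5,8) = 1/136136; Σ_t [0,0]: t=0:+1/1451520 = 1/1451520; (3j)²=75/3094 [(3 5 8; 1 2 -3)], sign=-1
I_A²/I_B² = (63/9724)/(75/3094) = 147/550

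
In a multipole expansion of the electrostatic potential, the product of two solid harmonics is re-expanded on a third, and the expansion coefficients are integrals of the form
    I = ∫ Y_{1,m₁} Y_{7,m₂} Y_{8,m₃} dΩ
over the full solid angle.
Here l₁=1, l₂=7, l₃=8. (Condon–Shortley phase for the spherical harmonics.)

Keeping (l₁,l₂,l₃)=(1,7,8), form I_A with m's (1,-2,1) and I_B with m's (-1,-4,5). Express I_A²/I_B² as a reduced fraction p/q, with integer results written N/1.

Same 1,7,8: normalisation and zero-m 3j drop out of the ratio.
A: Δ: 0! 2! 14! / 17! → 1/2040; sum: t=0:+1/87091200 = 1/87091200; 3j²(1 7 8; 1 -2 1) = Δ·Π!·Σ² = 7/680  (sign -1)
B: Δ: 0! 2! 14! / 17! → 1/2040; sum: t=0:+1/479001600 = 1/479001600; 3j²(1 7 8; -1 -4 5) = Δ·Π!·Σ² = 13/340  (sign -1)
I_A²/I_B² = (7/680)/(13/340) = 7/26

7/26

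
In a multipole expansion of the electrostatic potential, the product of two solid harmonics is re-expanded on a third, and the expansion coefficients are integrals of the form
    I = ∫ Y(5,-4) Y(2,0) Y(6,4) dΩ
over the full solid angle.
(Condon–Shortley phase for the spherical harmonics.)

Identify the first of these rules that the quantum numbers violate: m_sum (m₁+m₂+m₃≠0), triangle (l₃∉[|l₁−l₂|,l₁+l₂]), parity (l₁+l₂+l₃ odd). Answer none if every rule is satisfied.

Σmᵢ = 0  ✓
l₃∈[|l₁−l₂|,l₁+l₂]=[3,7], have l₃=6  ✓
Σlᵢ = 13 ⇒ odd  ✗

parity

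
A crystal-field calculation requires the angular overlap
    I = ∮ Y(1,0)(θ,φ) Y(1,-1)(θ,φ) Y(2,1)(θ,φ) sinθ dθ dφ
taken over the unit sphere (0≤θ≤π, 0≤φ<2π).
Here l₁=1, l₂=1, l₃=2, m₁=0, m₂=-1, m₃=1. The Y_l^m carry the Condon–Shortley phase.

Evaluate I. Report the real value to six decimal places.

m-sum 0 ✓  L=4 even ✓  0≤2≤2 ✓
Π(2lᵢ+1) = 3×3×5 = 45
triangle coeff Δ(1,1,2) = 1/30
Σ_t [0,0]: t=0:+1/1 = 1/1
(3j)²=2/15 [(1 1 2; 0 0 0)], sign=+1
Σ_t [0,0]: t=0:+1/2 = 1/2
(3j)²=1/10 [(1 1 2; 0 -1 1)], sign=-1
⇒ 4πI² = 3/5
I = (-1)√(3/5/(4π)) = -0.21850969

-0.218510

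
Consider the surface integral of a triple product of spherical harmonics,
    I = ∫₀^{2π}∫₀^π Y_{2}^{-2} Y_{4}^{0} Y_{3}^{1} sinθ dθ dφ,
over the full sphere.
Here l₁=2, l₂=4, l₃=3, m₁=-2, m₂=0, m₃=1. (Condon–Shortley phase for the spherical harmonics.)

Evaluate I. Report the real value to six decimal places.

Σmᵢ = -1 ≠ 0, so the φ-integral vanishes; I = 0

0.000000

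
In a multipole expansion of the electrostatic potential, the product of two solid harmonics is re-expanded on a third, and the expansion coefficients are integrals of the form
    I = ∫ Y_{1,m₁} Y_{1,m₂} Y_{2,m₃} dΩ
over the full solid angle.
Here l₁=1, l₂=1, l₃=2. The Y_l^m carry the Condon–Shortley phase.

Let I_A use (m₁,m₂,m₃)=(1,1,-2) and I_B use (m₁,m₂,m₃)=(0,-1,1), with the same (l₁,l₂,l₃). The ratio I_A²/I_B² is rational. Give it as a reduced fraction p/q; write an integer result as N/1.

2/1

l's match ⇒ only the (l;m) 3-j factors differ between A and B.
A: triangle coeff Δ(1,1,2) = 1/30; Σ_t [0,0]: t=0:+1/4 = 1/4; (3j)²=1/5 [(1 1 2; 1 1 -2)], sign=+1
B: triangle coeff Δ(1,1,2) = 1/30; Σ_t [0,0]: t=0:+1/2 = 1/2; (3j)²=1/10 [(1 1 2; 0 -1 1)], sign=-1
I_A²/I_B² = (1/5)/(1/10) = 2/1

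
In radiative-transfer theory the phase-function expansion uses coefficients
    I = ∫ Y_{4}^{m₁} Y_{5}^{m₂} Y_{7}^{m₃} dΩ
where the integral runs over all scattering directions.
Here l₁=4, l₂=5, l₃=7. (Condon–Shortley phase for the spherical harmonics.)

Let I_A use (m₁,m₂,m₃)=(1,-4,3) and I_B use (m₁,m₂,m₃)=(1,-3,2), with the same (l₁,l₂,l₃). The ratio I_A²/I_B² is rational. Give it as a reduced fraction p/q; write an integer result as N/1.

38025/26569

l's match ⇒ only the (l;m) 3-j factors differ between A and B.
A: triangle coeff Δ(4,5,7) = 1/6126120; Σ_t [0,1]: t=0:+1/362880 t=1:−1/1935360 = 13/5806080; (3j)²=195/10472 [(4 5 7; 1 -4 3)], sign=+1
B: triangle coeff Δ(4,5,7) = 1/6126120; Σ_t [0,2]: t=0:+1/103680 t=1:−1/241920 t=2:+1/9676800 = 163/29030400; (3j)²=26569/2042040 [(4 5 7; 1 -3 2)], sign=-1
I_A²/I_B² = (195/10472)/(26569/2042040) = 38025/26569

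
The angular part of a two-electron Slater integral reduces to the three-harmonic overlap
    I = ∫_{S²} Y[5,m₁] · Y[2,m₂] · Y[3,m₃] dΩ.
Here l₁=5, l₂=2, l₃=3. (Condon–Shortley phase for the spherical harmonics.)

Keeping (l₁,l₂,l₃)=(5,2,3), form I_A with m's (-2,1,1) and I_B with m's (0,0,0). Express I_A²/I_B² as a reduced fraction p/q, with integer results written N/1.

Same 5,2,3: normalisation and zero-m 3j drop out of the ratio.
A: Δ: 4! 6! 0! / 11! → 1/2310; sum: t=3:−1/288 = -1/288; 3j²(5 2 3; -2 1 1) = Δ·Π!·Σ² = 1/22  (sign -1)
B: Δ: 4! 6! 0! / 11! → 1/2310; sum: t=2:+1/144 = 1/144; 3j²(5 2 3; 0 0 0) = Δ·Π!·Σ² = 10/231  (sign -1)
I_A²/I_B² = (1/22)/(10/231) = 21/20

21/20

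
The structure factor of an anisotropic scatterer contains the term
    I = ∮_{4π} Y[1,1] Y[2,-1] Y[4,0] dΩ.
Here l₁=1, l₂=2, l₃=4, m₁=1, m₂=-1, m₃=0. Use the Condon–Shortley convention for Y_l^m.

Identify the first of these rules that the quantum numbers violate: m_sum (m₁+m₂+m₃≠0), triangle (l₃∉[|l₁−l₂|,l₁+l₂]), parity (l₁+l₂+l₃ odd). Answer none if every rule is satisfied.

triangle

Σmᵢ = 0  ✓
l₃∈[|l₁−l₂|,l₁+l₂]=[1,3], have l₃=4  ✗
Σlᵢ = 7 ⇒ odd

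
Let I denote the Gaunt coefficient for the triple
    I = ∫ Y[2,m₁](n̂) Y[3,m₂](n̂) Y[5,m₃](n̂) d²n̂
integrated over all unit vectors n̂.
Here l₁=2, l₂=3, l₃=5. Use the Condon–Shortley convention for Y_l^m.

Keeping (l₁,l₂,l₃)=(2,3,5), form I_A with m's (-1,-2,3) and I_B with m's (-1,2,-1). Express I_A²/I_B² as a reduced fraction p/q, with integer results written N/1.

14/3

Shared (l₁,l₂,l₃)=(2,3,5): N and (l;000)² cancel in I_A²/I_B².
A: Δ = 0!·4!·6!/11! = 1/2310; Racah Σ t=0..0: t=0:+1/720 = 1/720; ⇒ 3j(2 3 5; -1 -2 3)² = 8/165, sgn +1
B: Δ = 0!·4!·6!/11! = 1/2310; Racah Σ t=0..0: t=0:+1/720 = 1/720; ⇒ 3j(2 3 5; -1 2 -1)² = 4/385, sgn +1
I_A²/I_B² = (8/165)/(4/385) = 14/3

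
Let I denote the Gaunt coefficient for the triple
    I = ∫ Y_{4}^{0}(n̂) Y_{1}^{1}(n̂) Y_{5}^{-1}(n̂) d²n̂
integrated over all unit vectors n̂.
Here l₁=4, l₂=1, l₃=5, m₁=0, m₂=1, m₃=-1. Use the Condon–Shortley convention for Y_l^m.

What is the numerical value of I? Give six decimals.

-0.190188

Rules hold: Σm=0, L=10 even, 3≤5≤5.
N = 9·3·11 = 297
Δ = 0!·8!·2!/11! = 1/495
Racah Σ t=0..0: t=0:+1/576 = 1/576
⇒ 3j(4 1 5; 0 0 0)² = 5/99, sgn -1
Racah Σ t=0..0: t=0:+1/1152 = 1/1152
⇒ 3j(4 1 5; 0 1 -1)² = 1/33, sgn +1
4πI² = N·(3j₀)²·(3jₘ)² = 5/11
I = -1·√(0.454545/4π) = -0.19018827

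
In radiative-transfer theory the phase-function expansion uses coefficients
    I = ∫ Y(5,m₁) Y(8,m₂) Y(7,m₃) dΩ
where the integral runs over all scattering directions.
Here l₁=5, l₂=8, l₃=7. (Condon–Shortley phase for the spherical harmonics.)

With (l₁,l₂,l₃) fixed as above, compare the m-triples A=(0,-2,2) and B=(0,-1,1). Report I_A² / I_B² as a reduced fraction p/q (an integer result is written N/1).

256/5145

Same 5,8,7: normalisation and zero-m 3j drop out of the ratio.
A: Δ: 6! 4! 10! / 21! → 1/814773960; sum: t=1:−1/41472000 t=2:+1/4976640 t=3:−1/4354560 t=4:+1/23224320 t=5:−1/1045094400 = -1/93312000; 3j²(5 8 7; 0 -2 2) = Δ·Π!·Σ² = 32/138567  (sign +1)
B: Δ: 6! 4! 10! / 21! → 1/814773960; sum: t=1:−1/49766400 t=2:+1/4147200 t=3:−1/2488320 t=4:+1/8709120 t=5:−1/232243200 = -7/99532800; 3j²(5 8 7; 0 -1 1) = Δ·Π!·Σ² = 1715/369512  (sign -1)
I_A²/I_B² = (32/138567)/(1715/369512) = 256/5145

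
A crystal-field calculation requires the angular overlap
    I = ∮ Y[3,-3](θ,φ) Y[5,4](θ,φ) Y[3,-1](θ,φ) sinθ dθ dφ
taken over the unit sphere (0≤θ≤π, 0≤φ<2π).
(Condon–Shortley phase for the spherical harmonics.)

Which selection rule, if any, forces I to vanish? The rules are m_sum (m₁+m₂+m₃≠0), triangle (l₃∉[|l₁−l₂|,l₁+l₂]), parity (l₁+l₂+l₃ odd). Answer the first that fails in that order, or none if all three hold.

parity

azimuthal sum: -3 + 4 − 1 = 0  ✓
2 ≤ 3 ≤ 8 (triangle on l)  ✓
L = 3 + 5 + 3 = 11 (odd)  ✗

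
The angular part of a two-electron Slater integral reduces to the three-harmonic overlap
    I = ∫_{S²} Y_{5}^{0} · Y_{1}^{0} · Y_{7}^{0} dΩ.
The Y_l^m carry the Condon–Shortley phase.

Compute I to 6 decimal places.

|5−1|≤7≤5+1 violated ⇒ I = 0

0.000000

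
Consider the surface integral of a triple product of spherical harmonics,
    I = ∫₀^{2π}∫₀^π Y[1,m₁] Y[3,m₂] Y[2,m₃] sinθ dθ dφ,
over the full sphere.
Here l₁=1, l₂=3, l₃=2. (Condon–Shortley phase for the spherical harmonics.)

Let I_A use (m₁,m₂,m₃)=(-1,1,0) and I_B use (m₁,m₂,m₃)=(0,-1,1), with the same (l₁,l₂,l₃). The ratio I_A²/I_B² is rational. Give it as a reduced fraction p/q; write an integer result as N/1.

3/4

l's match ⇒ only the (l;m) 3-j factors differ between A and B.
A: triangle coeff Δ(1,3,2) = 1/105; Σ_t [2,2]: t=2:+1/8 = 1/8; (3j)²=2/35 [(1 3 2; -1 1 0)], sign=+1
B: triangle coeff Δ(1,3,2) = 1/105; Σ_t [1,1]: t=1:−1/6 = -1/6; (3j)²=8/105 [(1 3 2; 0 -1 1)], sign=+1
I_A²/I_B² = (2/35)/(8/105) = 3/4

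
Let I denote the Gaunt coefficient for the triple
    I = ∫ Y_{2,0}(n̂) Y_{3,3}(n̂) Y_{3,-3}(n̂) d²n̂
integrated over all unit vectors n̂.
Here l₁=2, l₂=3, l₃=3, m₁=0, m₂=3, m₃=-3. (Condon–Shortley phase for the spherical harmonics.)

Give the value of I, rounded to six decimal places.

Checks pass: Σm=0; 8 even; l₃=3∈[1,5].
(2·2+1)(2·3+1)(2·3+1) = 245
Δ: 2! 2! 4! / 9! → 1/3780
sum: t=0:+1/24 t=1:−1/4 t=2:+1/24 = -1/6
3j²(2 3 3; 0 0 0) = Δ·Π!·Σ² = 4/105  (sign +1)
sum: t=2:+1/96 = 1/96
3j²(2 3 3; 0 3 -3) = Δ·Π!·Σ² = 5/84  (sign +1)
combine: 4πI² = 245·4/105·5/84 = 5/9
take √, sign +1: I = 0.21026104

0.210261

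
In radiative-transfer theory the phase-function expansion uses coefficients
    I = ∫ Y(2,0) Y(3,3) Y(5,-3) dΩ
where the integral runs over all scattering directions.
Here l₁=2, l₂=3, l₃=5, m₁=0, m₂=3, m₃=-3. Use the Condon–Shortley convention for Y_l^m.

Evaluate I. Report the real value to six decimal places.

-0.126792

m-sum 0 ✓  L=10 even ✓  1≤5≤5 ✓
Π(2lᵢ+1) = 5×7×11 = 385
triangle coeff Δ(2,3,5) = 1/2310
Σ_t [0,0]: t=0:+1/144 = 1/144
(3j)²=10/231 [(2 3 5; 0 0 0)], sign=-1
Σ_t [0,0]: t=0:+1/2880 = 1/2880
(3j)²=2/165 [(2 3 5; 0 3 -3)], sign=+1
⇒ 4πI² = 20/99
I = (-1)√(20/99/(4π)) = -0.12679218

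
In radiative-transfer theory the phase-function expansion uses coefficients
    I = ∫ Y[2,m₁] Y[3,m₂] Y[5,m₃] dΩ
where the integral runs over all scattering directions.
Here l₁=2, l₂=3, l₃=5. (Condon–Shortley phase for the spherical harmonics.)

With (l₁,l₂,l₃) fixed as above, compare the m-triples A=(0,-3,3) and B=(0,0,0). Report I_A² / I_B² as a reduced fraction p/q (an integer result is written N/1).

7/25

Shared (l₁,l₂,l₃)=(2,3,5): N and (l;000)² cancel in I_A²/I_B².
A: Δ = 0!·4!·6!/11! = 1/2310; Racah Σ t=0..0: t=0:+1/2880 = 1/2880; ⇒ 3j(2 3 5; 0 -3 3)² = 2/165, sgn +1
B: Δ = 0!·4!·6!/11! = 1/2310; Racah Σ t=0..0: t=0:+1/144 = 1/144; ⇒ 3j(2 3 5; 0 0 0)² = 10/231, sgn -1
I_A²/I_B² = (2/165)/(10/231) = 7/25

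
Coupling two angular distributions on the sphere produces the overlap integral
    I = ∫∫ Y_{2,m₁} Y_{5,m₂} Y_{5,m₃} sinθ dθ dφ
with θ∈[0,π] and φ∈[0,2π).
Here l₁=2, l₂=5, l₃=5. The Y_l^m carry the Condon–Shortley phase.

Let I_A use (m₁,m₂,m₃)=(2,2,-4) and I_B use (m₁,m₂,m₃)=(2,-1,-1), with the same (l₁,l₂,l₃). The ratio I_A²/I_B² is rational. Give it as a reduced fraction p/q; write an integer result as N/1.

Shared (l₁,l₂,l₃)=(2,5,5): N and (l;000)² cancel in I_A²/I_B².
A: Δ = 2!·2!·8!/13! = 1/38610; Racah Σ t=0..0: t=0:+1/20160 = 1/20160; ⇒ 3j(2 5 5; 2 2 -4)² = 12/715, sgn -1
B: Δ = 2!·2!·8!/13! = 1/38610; Racah Σ t=0..0: t=0:+1/2304 = 1/2304; ⇒ 3j(2 5 5; 2 -1 -1)² = 5/143, sgn +1
I_A²/I_B² = (12/715)/(5/143) = 12/25

12/25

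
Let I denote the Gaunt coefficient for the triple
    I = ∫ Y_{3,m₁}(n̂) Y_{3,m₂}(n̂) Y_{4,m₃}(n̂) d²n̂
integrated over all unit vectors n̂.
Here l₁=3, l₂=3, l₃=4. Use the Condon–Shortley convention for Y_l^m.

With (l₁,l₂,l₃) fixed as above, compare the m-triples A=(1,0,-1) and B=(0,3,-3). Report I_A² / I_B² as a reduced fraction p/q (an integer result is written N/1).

5/21

l's match ⇒ only the (l;m) 3-j factors differ between A and B.
A: triangle coeff Δ(3,3,4) = 1/34650; Σ_t [0,2]: t=0:+1/48 t=1:−1/24 t=2:+1/288 = -5/288; (3j)²=5/462 [(3 3 4; 1 0 -1)], sign=+1
B: triangle coeff Δ(3,3,4) = 1/34650; Σ_t [2,2]: t=2:+1/288 = 1/288; (3j)²=1/22 [(3 3 4; 0 3 -3)], sign=-1
I_A²/I_B² = (5/462)/(1/22) = 5/21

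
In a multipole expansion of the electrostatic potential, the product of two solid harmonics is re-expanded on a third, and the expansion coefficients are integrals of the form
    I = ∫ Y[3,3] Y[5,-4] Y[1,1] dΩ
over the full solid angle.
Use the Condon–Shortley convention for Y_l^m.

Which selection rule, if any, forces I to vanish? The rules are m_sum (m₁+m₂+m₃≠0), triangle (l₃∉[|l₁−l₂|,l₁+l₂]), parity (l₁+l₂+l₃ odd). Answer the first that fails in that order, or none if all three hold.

triangle

Σmᵢ = 0  ✓
l₃∈[|l₁−l₂|,l₁+l₂]=[2,8], have l₃=1  ✗
Σlᵢ = 9 ⇒ odd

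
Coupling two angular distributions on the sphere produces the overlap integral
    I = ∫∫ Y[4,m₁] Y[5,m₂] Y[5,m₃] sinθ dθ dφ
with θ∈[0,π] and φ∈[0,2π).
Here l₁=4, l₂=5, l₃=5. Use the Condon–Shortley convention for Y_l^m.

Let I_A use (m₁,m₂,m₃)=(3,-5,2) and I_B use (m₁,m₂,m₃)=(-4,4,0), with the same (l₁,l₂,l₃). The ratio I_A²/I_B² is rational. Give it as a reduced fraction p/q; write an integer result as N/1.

7/6

l's match ⇒ only the (l;m) 3-j factors differ between A and B.
A: triangle coeff Δ(4,5,5) = 1/3153150; Σ_t [0,0]: t=0:+1/103680 = 1/103680; (3j)²=7/429 [(4 5 5; 3 -5 2)], sign=-1
B: triangle coeff Δ(4,5,5) = 1/3153150; Σ_t [4,4]: t=4:+1/69120 = 1/69120; (3j)²=2/143 [(4 5 5; -4 4 0)], sign=-1
I_A²/I_B² = (7/429)/(2/143) = 7/6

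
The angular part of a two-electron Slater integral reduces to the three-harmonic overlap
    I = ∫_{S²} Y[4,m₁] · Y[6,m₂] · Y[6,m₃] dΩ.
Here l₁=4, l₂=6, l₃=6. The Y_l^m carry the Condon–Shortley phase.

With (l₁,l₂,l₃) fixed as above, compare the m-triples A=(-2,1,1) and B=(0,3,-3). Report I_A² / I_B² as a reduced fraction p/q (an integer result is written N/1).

Same 4,6,6: normalisation and zero-m 3j drop out of the ratio.
A: Δ: 4! 4! 8! / 17! → 1/15315300; sum: t=2:+1/69120 t=3:−1/20736 t=4:+1/69120 = -1/51840; 3j²(4 6 6; -2 1 1) = Δ·Π!·Σ² = 280/21879  (sign +1)
B: Δ: 4! 4! 8! / 17! → 1/15315300; sum: t=1:−1/1451520 t=2:+1/80640 t=3:−1/51840 t=4:+1/414720 = -1/193536; 3j²(4 6 6; 0 3 -3) = Δ·Π!·Σ² = 81/17017  (sign +1)
I_A²/I_B² = (280/21879)/(81/17017) = 1960/729

1960/729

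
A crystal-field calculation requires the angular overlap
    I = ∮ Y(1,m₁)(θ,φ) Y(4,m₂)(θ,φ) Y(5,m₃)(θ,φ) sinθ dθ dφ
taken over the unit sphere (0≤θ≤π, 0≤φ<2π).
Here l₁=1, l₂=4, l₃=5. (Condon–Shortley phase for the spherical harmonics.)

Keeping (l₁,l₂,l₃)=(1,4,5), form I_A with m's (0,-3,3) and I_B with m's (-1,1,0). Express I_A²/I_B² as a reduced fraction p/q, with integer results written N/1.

Shared (l₁,l₂,l₃)=(1,4,5): N and (l;000)² cancel in I_A²/I_B².
A: Δ = 0!·2!·8!/11! = 1/495; Racah Σ t=0..0: t=0:+1/5040 = 1/5040; ⇒ 3j(1 4 5; 0 -3 3)² = 16/495, sgn +1
B: Δ = 0!·2!·8!/11! = 1/495; Racah Σ t=0..0: t=0:+1/1440 = 1/1440; ⇒ 3j(1 4 5; -1 1 0)² = 2/99, sgn -1
I_A²/I_B² = (16/495)/(2/99) = 8/5

8/5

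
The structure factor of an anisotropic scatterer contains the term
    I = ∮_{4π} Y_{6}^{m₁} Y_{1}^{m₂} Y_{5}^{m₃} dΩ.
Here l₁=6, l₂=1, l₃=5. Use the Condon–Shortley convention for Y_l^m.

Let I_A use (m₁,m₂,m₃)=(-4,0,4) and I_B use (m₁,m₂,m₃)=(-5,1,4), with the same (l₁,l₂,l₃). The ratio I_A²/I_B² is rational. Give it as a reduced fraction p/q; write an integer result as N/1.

4/11

l's match ⇒ only the (l;m) 3-j factors differ between A and B.
A: triangle coeff Δ(6,1,5) = 1/858; Σ_t [1,1]: t=1:−1/362880 = -1/362880; (3j)²=10/429 [(6 1 5; -4 0 4)], sign=+1
B: triangle coeff Δ(6,1,5) = 1/858; Σ_t [2,2]: t=2:+1/725760 = 1/725760; (3j)²=5/78 [(6 1 5; -5 1 4)], sign=-1
I_A²/I_B² = (10/429)/(5/78) = 4/11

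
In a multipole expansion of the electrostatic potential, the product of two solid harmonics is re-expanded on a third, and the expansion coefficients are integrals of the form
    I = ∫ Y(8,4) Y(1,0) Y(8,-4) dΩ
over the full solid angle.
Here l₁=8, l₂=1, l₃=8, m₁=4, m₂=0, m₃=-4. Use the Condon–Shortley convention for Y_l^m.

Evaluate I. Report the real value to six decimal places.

l₁+l₂+l₃=17 is odd: 3j(l;000)=0 ⇒ I=0

0.000000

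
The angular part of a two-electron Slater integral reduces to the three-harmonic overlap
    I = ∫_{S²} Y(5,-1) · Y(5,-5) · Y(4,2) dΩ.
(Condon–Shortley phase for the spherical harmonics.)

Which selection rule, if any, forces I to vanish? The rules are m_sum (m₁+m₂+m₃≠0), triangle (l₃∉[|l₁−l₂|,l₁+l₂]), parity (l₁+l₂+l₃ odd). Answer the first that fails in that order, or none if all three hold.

m₁+m₂+m₃ = -1 − 5 + 2 = -4  ✗
triangle: |5−5|=0 ≤ l₃=4 ≤ 5+5=10
parity: l₁+l₂+l₃ = 14 is even

m_sum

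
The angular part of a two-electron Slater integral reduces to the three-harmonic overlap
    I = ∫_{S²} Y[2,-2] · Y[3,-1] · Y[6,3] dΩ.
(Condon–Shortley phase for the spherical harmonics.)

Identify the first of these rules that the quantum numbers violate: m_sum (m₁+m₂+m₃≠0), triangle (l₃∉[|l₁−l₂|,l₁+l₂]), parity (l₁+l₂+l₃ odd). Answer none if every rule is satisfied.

m₁+m₂+m₃ = -2 − 1 + 3 = 0  ✓
triangle: |2−3|=1 ≤ l₃=6 ≤ 2+3=5  ✗
parity: l₁+l₂+l₃ = 11 is odd

triangle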